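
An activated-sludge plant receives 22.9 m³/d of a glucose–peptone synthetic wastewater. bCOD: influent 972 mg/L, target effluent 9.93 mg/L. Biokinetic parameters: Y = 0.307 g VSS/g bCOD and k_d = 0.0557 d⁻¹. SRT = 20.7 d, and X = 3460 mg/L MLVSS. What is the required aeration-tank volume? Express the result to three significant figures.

Steady-state biomass mass balance: V·X·(1 + k_d·θ_c) = Y·Q·(S₀ − S)·θ_c, so V = 0.307 × 22.9 × (972 − 9.93) × 20.7 / [3460 × (1 + 0.0557 × 20.7)] = 1.4×10^5 / 7449 = 18.79 m³.

V ≈ 18.8 m³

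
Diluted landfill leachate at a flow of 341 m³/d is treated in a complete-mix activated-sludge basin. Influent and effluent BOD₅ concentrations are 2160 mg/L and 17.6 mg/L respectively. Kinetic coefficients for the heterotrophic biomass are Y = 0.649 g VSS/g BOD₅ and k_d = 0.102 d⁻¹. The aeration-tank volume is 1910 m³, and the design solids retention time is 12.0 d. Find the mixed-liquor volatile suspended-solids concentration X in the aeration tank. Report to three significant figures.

Solving the biomass balance for X: X = Y Q (S₀−S) θ_c / [V (1+k_d θ_c)] = 0.649 × 341 × (2160 − 17.6) × 12.0 / [1910 × (1 + 0.102 × 12.0)] = 1339 mg/L.

X ≈ 1340 mg/L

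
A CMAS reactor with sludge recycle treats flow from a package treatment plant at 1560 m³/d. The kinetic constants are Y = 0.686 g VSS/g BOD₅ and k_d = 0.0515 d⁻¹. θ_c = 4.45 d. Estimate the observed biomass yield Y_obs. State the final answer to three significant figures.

Y_obs ≈ 0.558 g VSS/g BOD₅

Correct the yield for decay: Y_obs = Y/(1 + k_d θ_c) = 0.686 / (1 + 0.0515 × 4.45) = 0.686 / 1.229 = 0.5581.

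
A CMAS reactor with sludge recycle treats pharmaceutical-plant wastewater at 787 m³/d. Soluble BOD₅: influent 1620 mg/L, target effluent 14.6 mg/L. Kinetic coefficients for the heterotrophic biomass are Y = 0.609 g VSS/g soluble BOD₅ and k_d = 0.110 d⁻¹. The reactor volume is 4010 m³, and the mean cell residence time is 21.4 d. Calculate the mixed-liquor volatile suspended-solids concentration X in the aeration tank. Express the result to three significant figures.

From V·X·(1 + k_d·θ_c) = Y·Q·(S₀ − S)·θ_c: X = 0.609 × 787 × (1620 − 14.6) × 21.4 / [4010 × (1 + 0.110 × 21.4)] = 1224 mg/L.

X ≈ 1220 mg/L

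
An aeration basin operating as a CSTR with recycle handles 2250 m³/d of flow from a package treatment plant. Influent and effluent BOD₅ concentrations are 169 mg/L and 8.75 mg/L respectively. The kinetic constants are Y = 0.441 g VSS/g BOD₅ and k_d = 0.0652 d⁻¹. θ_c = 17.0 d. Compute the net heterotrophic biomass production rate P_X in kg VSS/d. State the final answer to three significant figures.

Correct the yield for decay: Y_obs = Y/(1 + k_d θ_c) = 0.441 / (1 + 0.0652 × 17.0) = 0.441 / 2.108 = 0.2092.
Mass of BOD₅ removed per day: Q(S₀ − S) = 2250 × 160.2 g/m³ = 360.6 kg/d.
So the net sludge growth is P_X = 0.2092 × 360.6 = 75.42 kg VSS/d.

P_X ≈ 75.4 kg VSS/d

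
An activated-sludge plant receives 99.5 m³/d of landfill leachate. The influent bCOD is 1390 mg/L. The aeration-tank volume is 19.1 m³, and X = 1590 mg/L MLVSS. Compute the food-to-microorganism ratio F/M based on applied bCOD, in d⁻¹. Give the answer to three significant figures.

F/M ≈ 4.55 d⁻¹

F/M = applied load / biomass = Q·S₀/(V·X) = 99.5 × 1390 / (19.10 × 1590) = 4.554 d⁻¹.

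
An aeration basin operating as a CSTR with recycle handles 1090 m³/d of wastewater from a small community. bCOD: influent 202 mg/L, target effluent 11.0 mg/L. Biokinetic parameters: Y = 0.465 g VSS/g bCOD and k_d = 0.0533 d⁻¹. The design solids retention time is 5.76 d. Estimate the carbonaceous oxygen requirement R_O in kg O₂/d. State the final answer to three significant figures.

Y_obs = Y / (1 + k_d θ_c) = 0.465 / (1 + 0.0533 × 5.76) = 0.465 / 1.307 = 0.3558.
Mass of bCOD removed per day: Q(S₀ − S) = 1090 × 191.0 g/m³ = 208.2 kg/d.
P_X = Y_obs·Q·(S₀ − S) = 0.3558 × 208.2 = 74.07 kg VSS/d.
R_O = Q·ΔS − 1.42 P_X = 208.2 − 105.2 = 103.0 kg O₂/d.

R_O ≈ 103 kg O₂/d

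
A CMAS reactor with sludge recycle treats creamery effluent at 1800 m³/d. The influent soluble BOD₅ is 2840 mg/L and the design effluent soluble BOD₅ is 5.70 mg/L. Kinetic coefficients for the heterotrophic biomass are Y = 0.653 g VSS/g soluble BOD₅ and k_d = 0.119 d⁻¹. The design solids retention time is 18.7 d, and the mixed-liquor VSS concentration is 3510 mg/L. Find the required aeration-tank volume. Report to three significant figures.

V ≈ 5500 m³

From the SRT design equation V = Y Q (S₀−S) θ_c / [X (1 + k_d θ_c)] = 0.653 × 1800 × (2840 − 5.70) × 18.7 / [3510 × (1 + 0.119 × 18.7)] = 6.23×10^7 / 11321 = 5503 m³.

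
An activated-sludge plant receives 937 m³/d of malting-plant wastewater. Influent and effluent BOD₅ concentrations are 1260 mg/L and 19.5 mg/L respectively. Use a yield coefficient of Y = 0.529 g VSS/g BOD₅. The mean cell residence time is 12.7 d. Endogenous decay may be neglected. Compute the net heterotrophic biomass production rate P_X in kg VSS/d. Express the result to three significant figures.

With endogenous decay neglected, the observed yield equals the true yield: Y_obs = Y = 0.529 g VSS/g BOD₅.
Substrate removed = Q·(S₀ − S) = 937 m³/d × (1260 − 19.5) g/m³ = 1.16×10^6 g/d = 1162 kg/d.
So the net sludge growth is P_X = 0.5290 × 1162 = 614.9 kg VSS/d.

P_X ≈ 615 kg VSS/d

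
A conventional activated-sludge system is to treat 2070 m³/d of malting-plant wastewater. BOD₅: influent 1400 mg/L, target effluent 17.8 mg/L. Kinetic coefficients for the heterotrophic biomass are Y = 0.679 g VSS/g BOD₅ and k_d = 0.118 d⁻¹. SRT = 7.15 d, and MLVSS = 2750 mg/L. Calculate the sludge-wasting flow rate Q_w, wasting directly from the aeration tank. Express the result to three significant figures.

Q_w ≈ 383 m³/d

Rearranging the biomass balance for a CMAS with decay, V = Y·Q·ΔS·θ_c / [X·(1+k_d θ_c)] = 0.679 × 2070 × (1400 − 17.8) × 7.15 / [2750 × (1 + 0.118 × 7.15)] = 1.39×10^7 / 5070 = 2740 m³.
With mixed-liquor wasting, θ_c = V/Q_w, so Q_w = V/θ_c = 2740/7.15 = 383.2 m³/d.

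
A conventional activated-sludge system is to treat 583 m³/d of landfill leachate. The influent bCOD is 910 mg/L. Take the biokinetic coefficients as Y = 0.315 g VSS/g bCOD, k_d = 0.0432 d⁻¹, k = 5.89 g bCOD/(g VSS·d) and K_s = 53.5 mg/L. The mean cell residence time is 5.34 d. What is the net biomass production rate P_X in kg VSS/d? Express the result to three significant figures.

P_X ≈ 135 kg VSS/d

Effluent substrate depends only on kinetics and SRT: S = K_s(1 + k_d θ_c) / [θ_c(Yk − k_d) − 1] = 53.5 × (1 + 0.0432 × 5.34) / [5.34 × (0.315 × 5.89 − 0.0432) − 1] = 65.84 / 8.677 = 7.588 mg/L.
Y_obs = Y / (1 + k_d θ_c) = 0.315 / (1 + 0.0432 × 5.34) = 0.315 / 1.231 = 0.2560.
Substrate removed = Q·(S₀ − S) = 583 m³/d × (910 − 7.59) g/m³ = 5.26×10^5 g/d = 526.1 kg/d.
So the net sludge growth is P_X = 0.2560 × 526.1 = 134.7 kg VSS/d.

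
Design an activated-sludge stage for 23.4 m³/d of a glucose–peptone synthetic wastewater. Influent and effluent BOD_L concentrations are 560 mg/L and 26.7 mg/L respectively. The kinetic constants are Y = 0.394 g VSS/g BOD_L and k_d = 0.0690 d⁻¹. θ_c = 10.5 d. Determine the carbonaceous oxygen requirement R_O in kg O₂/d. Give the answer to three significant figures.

R_O ≈ 8.43 kg O₂/d

Correct the yield for decay: Y_obs = Y/(1 + k_d θ_c) = 0.394 / (1 + 0.0690 × 10.5) = 0.394 / 1.724 = 0.2285.
Substrate removed = Q·(S₀ − S) = 23.4 m³/d × (560 − 26.7) g/m³ = 1.25×10^4 g/d = 12.48 kg/d.
P_X = Y_obs·Q·(S₀ − S) = 0.2285 × 12.48 = 2.851 kg VSS/d.
R_O = Q·ΔS − 1.42 P_X = 12.48 − 4.049 = 8.431 kg O₂/d.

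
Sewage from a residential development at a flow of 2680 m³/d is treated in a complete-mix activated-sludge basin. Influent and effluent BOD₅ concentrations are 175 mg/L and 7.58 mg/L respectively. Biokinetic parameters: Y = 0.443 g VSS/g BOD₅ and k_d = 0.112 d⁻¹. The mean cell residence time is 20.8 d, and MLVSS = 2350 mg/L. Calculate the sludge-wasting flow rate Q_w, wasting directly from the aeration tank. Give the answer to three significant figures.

Steady-state biomass mass balance: V·X·(1 + k_d·θ_c) = Y·Q·(S₀ − S)·θ_c, so V = 0.443 × 2680 × (175 − 7.58) × 20.8 / [2350 × (1 + 0.112 × 20.8)] = 4.13×10^6 / 7825 = 528.4 m³.
Wasting from the aeration tank: Q_w = V / θ_c = 528.4 / 20.8 = 25.40 m³/d.

Q_w ≈ 25.4 m³/d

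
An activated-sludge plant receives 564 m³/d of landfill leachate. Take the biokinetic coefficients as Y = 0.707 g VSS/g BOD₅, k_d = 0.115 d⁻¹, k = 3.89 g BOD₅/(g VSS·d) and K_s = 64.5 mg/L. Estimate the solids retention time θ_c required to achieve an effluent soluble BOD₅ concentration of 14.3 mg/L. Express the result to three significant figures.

At the target effluent, Y k S/(K_s+S) = 0.707×3.89×14.3/78.80 = 0.4991 d⁻¹.
1/θ_c = 0.4991 − 0.115 = 0.3841 d⁻¹, so θ_c = 2.604 d.

θ_c ≈ 2.60 d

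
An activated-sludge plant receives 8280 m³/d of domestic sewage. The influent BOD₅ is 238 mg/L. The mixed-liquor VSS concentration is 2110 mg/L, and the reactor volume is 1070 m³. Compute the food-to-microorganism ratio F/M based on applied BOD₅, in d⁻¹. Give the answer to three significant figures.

F/M = applied load / biomass = Q·S₀/(V·X) = 8280 × 238 / (1070 × 2110) = 0.8729 d⁻¹.

F/M ≈ 0.873 d⁻¹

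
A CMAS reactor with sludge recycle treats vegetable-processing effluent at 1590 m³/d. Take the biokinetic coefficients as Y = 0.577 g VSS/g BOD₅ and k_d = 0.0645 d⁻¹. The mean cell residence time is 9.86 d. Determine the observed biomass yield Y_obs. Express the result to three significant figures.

Y_obs ≈ 0.353 g VSS/g BOD₅

Y_obs = Y / (1 + k_d θ_c) = 0.577 / (1 + 0.0645 × 9.86) = 0.577 / 1.636 = 0.3527.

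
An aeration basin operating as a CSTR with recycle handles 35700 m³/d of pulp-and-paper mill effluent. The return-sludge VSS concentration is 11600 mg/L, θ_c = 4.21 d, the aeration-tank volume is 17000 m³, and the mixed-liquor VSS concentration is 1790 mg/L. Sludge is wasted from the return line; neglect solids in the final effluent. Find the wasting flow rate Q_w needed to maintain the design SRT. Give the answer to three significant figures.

Q_w = (V·X)/(θ_c X_r) = 17000 × 1790 / (4.21 × 11600) = 623.1 m³/d.

Q_w ≈ 623 m³/d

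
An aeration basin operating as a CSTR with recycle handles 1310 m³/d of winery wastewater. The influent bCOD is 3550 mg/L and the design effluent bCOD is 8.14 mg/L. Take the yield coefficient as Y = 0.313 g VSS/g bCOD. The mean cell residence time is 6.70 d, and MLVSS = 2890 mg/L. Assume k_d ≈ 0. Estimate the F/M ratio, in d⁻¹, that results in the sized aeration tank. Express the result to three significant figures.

F/M ≈ 0.478 d⁻¹

Biomass mass balance (decay neglected): V·X = Y·Q·(S₀ − S)·θ_c, so V = 0.313 × 1310 × (3550 − 8.14) × 6.70 / 2890 = 3367 m³.
Food-to-microorganism ratio F/M = Q S₀ / (V X) = 1310 × 3550 / (3367 × 2890) = 0.4779 d⁻¹.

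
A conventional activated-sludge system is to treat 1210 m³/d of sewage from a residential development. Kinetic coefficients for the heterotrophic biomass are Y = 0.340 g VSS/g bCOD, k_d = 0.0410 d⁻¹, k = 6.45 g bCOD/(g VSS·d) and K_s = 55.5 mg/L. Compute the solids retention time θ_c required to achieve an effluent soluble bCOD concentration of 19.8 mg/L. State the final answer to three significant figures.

θ_c ≈ 1.87 d

From 1/θ_c = Y·k·S/(K_s + S) − k_d: Y·k·S/(K_s+S) = 0.340 × 6.45 × 19.8 / (55.5 + 19.8) = 0.5766 d⁻¹.
θ_c = 1/(μ − k_d) = 1/(0.5766 − 0.0410) = 1/0.5356 = 1.867 d.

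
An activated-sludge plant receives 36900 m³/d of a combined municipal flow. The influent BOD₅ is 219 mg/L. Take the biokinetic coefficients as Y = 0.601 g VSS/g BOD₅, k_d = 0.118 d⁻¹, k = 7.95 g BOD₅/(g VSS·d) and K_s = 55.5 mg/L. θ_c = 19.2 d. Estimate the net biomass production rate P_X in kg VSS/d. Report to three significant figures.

P_X ≈ 1470 kg VSS/d

Effluent substrate depends only on kinetics and SRT: S = K_s(1 + k_d θ_c) / [θ_c(Yk − k_d) − 1] = 55.5 × (1 + 0.118 × 19.2) / [19.2 × (0.601 × 7.95 − 0.118) − 1] = 181.2 / 88.47 = 2.049 mg/L.
Observed yield with endogenous decay: Y_obs = Y / (1 + k_d·θ_c) = 0.601 / (1 + 0.118 × 19.2) = 0.601 / 3.266 = 0.1840 g VSS/g BOD₅.
ΔS = 219 − 2.05 = 216.9 mg/L, so the substrate removal rate is 36900 × 216.9/1000 = 8005 kg BOD₅/d.
P_X = Y_obs · Q(S₀ − S) = 0.1840 × 8005 = 1473 kg VSS/d.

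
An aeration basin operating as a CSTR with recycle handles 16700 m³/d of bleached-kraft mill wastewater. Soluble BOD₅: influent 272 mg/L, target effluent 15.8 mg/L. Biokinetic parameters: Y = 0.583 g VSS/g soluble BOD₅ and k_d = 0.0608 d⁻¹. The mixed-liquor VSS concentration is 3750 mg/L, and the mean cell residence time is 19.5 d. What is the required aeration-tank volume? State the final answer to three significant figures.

V ≈ 5930 m³

Rearranging the biomass balance for a CMAS with decay, V = Y·Q·ΔS·θ_c / [X·(1+k_d θ_c)] = 0.583 × 16700 × (272 − 15.8) × 19.5 / [3750 × (1 + 0.0608 × 19.5)] = 4.86×10^7 / 8196 = 5935 m³.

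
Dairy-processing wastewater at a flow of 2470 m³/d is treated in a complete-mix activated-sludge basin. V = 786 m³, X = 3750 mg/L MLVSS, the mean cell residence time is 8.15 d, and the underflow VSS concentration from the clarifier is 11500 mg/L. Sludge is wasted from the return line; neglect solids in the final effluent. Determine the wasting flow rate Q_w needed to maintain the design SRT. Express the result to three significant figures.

Q_w ≈ 31.4 m³/d

Q_w = (V·X)/(θ_c X_r) = 786.0 × 3750 / (8.15 × 11500) = 31.45 m³/d.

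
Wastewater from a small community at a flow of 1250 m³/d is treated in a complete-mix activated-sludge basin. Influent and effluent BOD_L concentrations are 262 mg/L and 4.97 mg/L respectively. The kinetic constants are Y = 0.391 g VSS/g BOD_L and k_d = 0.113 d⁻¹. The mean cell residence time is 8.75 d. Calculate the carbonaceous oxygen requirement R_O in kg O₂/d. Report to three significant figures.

Correct the yield for decay: Y_obs = Y/(1 + k_d θ_c) = 0.391 / (1 + 0.113 × 8.75) = 0.391 / 1.989 = 0.1966.
ΔS = 262 − 4.97 = 257.0 mg/L, so the substrate removal rate is 1250 × 257.0/1000 = 321.3 kg BOD_L/d.
Biomass synthesised: P_X = Y_obs × 321.3 = 63.17 kg VSS/d.
R_O = Q·ΔS − 1.42 P_X = 321.3 − 89.70 = 231.6 kg O₂/d.

R_O ≈ 232 kg O₂/d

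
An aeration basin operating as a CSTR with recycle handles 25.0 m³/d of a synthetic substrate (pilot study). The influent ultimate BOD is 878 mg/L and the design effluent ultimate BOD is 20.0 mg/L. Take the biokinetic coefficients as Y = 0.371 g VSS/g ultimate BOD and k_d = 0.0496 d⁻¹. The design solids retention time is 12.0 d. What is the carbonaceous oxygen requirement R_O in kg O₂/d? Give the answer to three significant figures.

Observed yield with endogenous decay: Y_obs = Y / (1 + k_d·θ_c) = 0.371 / (1 + 0.0496 × 12.0) = 0.371 / 1.595 = 0.2326 g VSS/g ultimate BOD.
ΔS = 878 − 20.0 = 858.0 mg/L, so the substrate removal rate is 25.0 × 858.0/1000 = 21.45 kg ultimate BOD/d.
P_X = Y_obs·Q·(S₀ − S) = 0.2326 × 21.45 = 4.989 kg VSS/d.
R_O = Q·ΔS − 1.42 P_X = 21.45 − 7.084 = 14.37 kg O₂/d.

R_O ≈ 14.4 kg O₂/d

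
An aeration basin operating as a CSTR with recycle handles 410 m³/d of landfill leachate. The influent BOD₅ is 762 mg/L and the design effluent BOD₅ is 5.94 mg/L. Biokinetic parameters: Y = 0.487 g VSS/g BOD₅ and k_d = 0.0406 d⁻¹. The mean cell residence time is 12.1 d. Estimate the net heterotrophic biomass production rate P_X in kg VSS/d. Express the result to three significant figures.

P_X ≈ 101 kg VSS/d

Y_obs = Y / (1 + k_d θ_c) = 0.487 / (1 + 0.0406 × 12.1) = 0.487 / 1.491 = 0.3266.
Q·(S₀ − S) = 410 × (762 − 5.94) × 10⁻³ = 310.0 kg/d removed.
Net biomass production P_X = Y_obs × Q·(S₀ − S) = 0.3266 × 310.0 = 101.2 kg VSS/d.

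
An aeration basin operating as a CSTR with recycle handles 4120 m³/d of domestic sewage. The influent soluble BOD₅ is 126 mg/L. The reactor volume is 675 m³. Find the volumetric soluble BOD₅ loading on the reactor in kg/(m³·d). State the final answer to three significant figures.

L_v ≈ 0.769 kg soluble BOD₅/(m³·d)

L_v = Q S₀ / V = 4120 × 126 × 10⁻³ / 675.0 = 0.7691 kg/(m³·d).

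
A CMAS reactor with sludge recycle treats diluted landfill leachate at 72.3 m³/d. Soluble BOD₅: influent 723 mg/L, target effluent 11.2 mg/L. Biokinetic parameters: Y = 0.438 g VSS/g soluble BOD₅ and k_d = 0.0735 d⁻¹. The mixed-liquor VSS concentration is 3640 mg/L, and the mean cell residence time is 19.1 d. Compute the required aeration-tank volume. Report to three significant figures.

From the SRT design equation V = Y Q (S₀−S) θ_c / [X (1 + k_d θ_c)] = 0.438 × 72.3 × (723 − 11.2) × 19.1 / [3640 × (1 + 0.0735 × 19.1)] = 4.31×10^5 / 8750 = 49.20 m³.

V ≈ 49.2 m³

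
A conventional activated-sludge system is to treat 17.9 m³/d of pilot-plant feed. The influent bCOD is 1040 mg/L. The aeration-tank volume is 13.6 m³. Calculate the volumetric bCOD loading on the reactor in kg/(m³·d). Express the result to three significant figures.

L_v ≈ 1.37 kg bCOD/(m³·d)

L_v = Q S₀ / V = 17.9 × 1040 × 10⁻³ / 13.60 = 1.369 kg/(m³·d).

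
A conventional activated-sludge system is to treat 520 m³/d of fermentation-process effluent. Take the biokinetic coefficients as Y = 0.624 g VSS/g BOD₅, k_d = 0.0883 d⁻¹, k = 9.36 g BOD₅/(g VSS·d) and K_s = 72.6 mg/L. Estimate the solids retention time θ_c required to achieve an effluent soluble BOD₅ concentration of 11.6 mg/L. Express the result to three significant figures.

θ_c ≈ 1.40 d

At the target effluent, Y k S/(K_s+S) = 0.624×9.36×11.6/84.20 = 0.8046 d⁻¹.
1/θ_c = 0.8046 − 0.0883 = 0.7163 d⁻¹, so θ_c = 1.396 d.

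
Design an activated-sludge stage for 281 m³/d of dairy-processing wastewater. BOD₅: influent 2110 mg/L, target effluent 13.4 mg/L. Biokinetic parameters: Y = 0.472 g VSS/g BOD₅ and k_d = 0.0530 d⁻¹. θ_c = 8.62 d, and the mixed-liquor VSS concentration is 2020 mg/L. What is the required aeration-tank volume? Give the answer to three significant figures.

From the SRT design equation V = Y Q (S₀−S) θ_c / [X (1 + k_d θ_c)] = 0.472 × 281 × (2110 − 13.4) × 8.62 / [2020 × (1 + 0.0530 × 8.62)] = 2.4×10^6 / 2943 = 814.5 m³.

V ≈ 815 m³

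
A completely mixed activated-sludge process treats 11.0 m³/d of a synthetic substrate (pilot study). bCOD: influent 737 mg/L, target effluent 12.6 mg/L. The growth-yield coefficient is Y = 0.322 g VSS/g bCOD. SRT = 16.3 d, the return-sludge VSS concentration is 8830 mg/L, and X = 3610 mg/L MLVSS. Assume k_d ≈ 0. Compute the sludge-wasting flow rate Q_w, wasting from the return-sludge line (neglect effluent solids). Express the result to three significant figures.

Q_w ≈ 0.291 m³/d

V·X = Y·Q·ΔS·θ_c gives V = 0.322 × 11.0 × (737 − 12.6) × 16.3 / 3610 = 11.59 m³.
Wasting from the return line (neglecting effluent solids): Q_w = V·X / (θ_c·X_r) = 11.59 × 3610 / (16.3 × 8830) = 0.2906 m³/d.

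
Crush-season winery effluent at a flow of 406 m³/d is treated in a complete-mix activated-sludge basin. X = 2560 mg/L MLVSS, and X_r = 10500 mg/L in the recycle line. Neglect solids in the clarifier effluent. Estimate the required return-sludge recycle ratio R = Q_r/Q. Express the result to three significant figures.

Solids balance on the clarifier gives (1+R)X = R·X_r, so R = X/(X_r − X) = 2560 / (10500 − 2560) = 0.3224.

R ≈ 0.322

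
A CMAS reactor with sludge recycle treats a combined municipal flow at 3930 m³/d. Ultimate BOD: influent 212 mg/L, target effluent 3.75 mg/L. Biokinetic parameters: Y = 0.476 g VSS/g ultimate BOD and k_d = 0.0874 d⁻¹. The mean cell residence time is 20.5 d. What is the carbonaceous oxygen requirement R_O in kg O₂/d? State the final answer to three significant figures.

R_O ≈ 620 kg O₂/d

The observed yield is Y_obs = Y/(1 + k_d·θ_c) = 0.476 / (1 + 0.0874 × 20.5) = 0.476 / 2.792 = 0.1705 g VSS per g ultimate BOD removed.
Mass of ultimate BOD removed per day: Q(S₀ − S) = 3930 × 208.2 g/m³ = 818.4 kg/d.
Biomass synthesised: P_X = Y_obs × 818.4 = 139.5 kg VSS/d.
Carbonaceous O₂ demand = substrate oxidised − cell-mass equivalent = 818.4 − 1.42 × 139.5 = 620.3 kg O₂/d.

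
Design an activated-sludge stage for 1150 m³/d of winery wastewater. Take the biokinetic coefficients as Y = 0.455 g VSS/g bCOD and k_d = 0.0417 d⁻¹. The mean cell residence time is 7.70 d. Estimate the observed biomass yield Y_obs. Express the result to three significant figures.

Y_obs ≈ 0.344 g VSS/g bCOD

Correct the yield for decay: Y_obs = Y/(1 + k_d θ_c) = 0.455 / (1 + 0.0417 × 7.70) = 0.455 / 1.321 = 0.3444.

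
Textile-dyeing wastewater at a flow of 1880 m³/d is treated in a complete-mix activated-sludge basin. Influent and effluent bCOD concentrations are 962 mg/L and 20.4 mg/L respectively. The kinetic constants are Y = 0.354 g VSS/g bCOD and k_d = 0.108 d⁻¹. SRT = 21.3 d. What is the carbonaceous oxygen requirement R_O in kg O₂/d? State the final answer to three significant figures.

R_O ≈ 1500 kg O₂/d

Observed yield with endogenous decay: Y_obs = Y / (1 + k_d·θ_c) = 0.354 / (1 + 0.108 × 21.3) = 0.354 / 3.300 = 0.1073 g VSS/g bCOD.
Q·(S₀ − S) = 1880 × (962 − 20.4) × 10⁻³ = 1770 kg/d removed.
Net sludge production P_X = 0.1073 × 1770 = 189.9 kg VSS/d.
R_O = Q·ΔS − 1.42 P_X = 1770 − 269.6 = 1501 kg O₂/d.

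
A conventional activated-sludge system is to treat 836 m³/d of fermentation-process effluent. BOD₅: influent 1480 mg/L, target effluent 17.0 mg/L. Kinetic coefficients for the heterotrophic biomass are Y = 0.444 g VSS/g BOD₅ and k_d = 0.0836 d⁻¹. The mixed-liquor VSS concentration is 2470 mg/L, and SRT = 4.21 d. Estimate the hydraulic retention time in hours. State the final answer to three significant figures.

Steady-state biomass mass balance: V·X·(1 + k_d·θ_c) = Y·Q·(S₀ − S)·θ_c, so V = 0.444 × 836 × (1480 − 17.0) × 4.21 / [2470 × (1 + 0.0836 × 4.21)] = 2.29×10^6 / 3339 = 684.6 m³.
τ = V/Q = 684.6/836 = 0.8189 d, or 19.65 h.

τ ≈ 19.7 h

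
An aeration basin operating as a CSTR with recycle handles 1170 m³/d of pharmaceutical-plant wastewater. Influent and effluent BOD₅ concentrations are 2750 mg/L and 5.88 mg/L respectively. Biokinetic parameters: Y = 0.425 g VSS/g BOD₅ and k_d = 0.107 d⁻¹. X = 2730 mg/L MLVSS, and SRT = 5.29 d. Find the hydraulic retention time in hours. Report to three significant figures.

Steady-state biomass mass balance: V·X·(1 + k_d·θ_c) = Y·Q·(S₀ − S)·θ_c, so V = 0.425 × 1170 × (2750 − 5.88) × 5.29 / [2730 × (1 + 0.107 × 5.29)] = 7.22×10^6 / 4275 = 1688 m³.
Hydraulic retention time τ = V/Q = 1688 / 1170 = 1.443 d = 34.63 h.

τ ≈ 34.6 h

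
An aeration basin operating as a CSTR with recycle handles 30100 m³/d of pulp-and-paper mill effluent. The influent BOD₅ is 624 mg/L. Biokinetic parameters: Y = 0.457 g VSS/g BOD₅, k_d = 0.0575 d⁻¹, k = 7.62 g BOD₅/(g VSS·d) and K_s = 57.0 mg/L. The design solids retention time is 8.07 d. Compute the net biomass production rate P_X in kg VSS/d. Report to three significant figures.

P_X ≈ 5830 kg VSS/d

Effluent substrate depends only on kinetics and SRT: S = K_s(1 + k_d θ_c) / [θ_c(Yk − k_d) − 1] = 57.0 × (1 + 0.0575 × 8.07) / [8.07 × (0.457 × 7.62 − 0.0575) − 1] = 83.45 / 26.64 = 3.133 mg/L.
Correct the yield for decay: Y_obs = Y/(1 + k_d θ_c) = 0.457 / (1 + 0.0575 × 8.07) = 0.457 / 1.464 = 0.3122.
Mass of BOD₅ removed per day: Q(S₀ − S) = 30100 × 620.9 g/m³ = 18688 kg/d.
P_X = Y_obs · Q(S₀ − S) = 0.3122 × 18688 = 5834 kg VSS/d.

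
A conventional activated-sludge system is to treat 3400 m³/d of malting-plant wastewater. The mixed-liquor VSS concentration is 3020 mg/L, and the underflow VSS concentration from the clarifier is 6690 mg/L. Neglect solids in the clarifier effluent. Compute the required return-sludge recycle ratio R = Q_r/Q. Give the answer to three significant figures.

R = Q_r/Q = X/(X_r − X) = 3020 / (6690 − 3020) = 0.8229.

R ≈ 0.823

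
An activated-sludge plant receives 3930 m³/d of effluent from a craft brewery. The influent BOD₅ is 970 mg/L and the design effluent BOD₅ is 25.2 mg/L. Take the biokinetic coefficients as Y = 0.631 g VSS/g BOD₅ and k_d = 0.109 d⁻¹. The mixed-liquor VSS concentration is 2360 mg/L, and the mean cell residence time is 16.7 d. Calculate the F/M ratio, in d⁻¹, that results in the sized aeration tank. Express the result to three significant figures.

F/M ≈ 0.275 d⁻¹

Rearranging the biomass balance for a CMAS with decay, V = Y·Q·ΔS·θ_c / [X·(1+k_d θ_c)] = 0.631 × 3930 × (970 − 25.2) × 16.7 / [2360 × (1 + 0.109 × 16.7)] = 3.91×10^7 / 6656 = 5879 m³.
Food-to-microorganism ratio F/M = Q S₀ / (V X) = 3930 × 970 / (5879 × 2360) = 0.2748 d⁻¹.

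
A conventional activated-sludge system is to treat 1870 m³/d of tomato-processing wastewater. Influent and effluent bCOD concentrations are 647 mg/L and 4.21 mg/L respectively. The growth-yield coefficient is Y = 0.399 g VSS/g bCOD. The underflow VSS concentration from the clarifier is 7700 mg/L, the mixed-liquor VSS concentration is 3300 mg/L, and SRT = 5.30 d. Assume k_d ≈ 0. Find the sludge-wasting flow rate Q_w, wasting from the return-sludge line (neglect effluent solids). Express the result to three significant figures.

Q_w ≈ 62.3 m³/d

With k_d = 0 the design equation reduces to V = Y Q (S₀−S) θ_c / X = 0.399 × 1870 × (647 − 4.21) × 5.30 / 3300 = 770.3 m³.
θ_c = V·X/(Q_w·X_r) when wasting from the recycle, so Q_w = V·X/(θ_c·X_r) = 770.3 × 3300 / (5.30 × 7700) = 62.29 m³/d.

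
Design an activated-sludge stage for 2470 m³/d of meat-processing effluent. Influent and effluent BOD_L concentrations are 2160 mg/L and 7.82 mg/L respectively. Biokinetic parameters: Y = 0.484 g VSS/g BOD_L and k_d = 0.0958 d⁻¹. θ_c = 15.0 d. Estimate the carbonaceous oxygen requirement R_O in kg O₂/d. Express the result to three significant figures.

R_O ≈ 3820 kg O₂/d

Observed yield with endogenous decay: Y_obs = Y / (1 + k_d·θ_c) = 0.484 / (1 + 0.0958 × 15.0) = 0.484 / 2.437 = 0.1986 g VSS/g BOD_L.
ΔS = 2160 − 7.82 = 2152 mg/L, so the substrate removal rate is 2470 × 2152/1000 = 5316 kg BOD_L/d.
Biomass synthesised: P_X = Y_obs × 5316 = 1056 kg VSS/d.
R_O = Q·ΔS − 1.42 P_X = 5316 − 1499 = 3817 kg O₂/d.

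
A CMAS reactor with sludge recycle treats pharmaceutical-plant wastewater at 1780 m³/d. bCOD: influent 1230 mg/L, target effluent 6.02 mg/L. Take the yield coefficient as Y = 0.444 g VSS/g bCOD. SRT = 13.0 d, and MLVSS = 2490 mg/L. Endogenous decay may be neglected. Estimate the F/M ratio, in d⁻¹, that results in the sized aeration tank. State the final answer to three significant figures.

V·X = Y·Q·ΔS·θ_c gives V = 0.444 × 1780 × (1230 − 6.02) × 13.0 / 2490 = 5050 m³.
Food-to-microorganism ratio F/M = Q S₀ / (V X) = 1780 × 1230 / (5050 × 2490) = 0.1741 d⁻¹.

F/M ≈ 0.174 d⁻¹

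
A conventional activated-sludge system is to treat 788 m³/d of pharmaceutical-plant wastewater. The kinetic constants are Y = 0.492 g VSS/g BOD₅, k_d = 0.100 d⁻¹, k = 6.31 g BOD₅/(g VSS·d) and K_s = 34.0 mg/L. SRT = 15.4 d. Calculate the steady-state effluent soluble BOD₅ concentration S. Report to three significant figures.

Effluent substrate depends only on kinetics and SRT: S = K_s(1 + k_d θ_c) / [θ_c(Yk − k_d) − 1] = 34.0 × (1 + 0.100 × 15.4) / [15.4 × (0.492 × 6.31 − 0.100) − 1] = 86.36 / 45.27 = 1.908 mg/L.

S ≈ 1.91 mg/L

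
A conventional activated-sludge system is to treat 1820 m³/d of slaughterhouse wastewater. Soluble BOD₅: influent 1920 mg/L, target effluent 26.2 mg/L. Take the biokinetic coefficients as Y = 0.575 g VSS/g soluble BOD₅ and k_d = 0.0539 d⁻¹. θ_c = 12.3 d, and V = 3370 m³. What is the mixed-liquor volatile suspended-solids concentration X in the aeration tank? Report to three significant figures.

X = Y·Q·ΔS·θ_c / [V·(1 + k_d θ_c)] = 0.575 × 1820 × (1920 − 26.2) × 12.3 / [3370 × (1 + 0.0539 × 12.3)] = 4350 mg/L.

X ≈ 4350 mg/L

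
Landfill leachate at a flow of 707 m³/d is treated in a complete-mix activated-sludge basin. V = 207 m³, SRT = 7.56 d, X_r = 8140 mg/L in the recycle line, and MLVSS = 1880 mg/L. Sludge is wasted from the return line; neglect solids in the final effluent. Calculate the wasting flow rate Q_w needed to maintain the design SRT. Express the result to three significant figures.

θ_c = V·X/(Q_w·X_r) when wasting from the recycle, so Q_w = V·X/(θ_c·X_r) = 207.0 × 1880 / (7.56 × 8140) = 6.324 m³/d.

Q_w ≈ 6.32 m³/d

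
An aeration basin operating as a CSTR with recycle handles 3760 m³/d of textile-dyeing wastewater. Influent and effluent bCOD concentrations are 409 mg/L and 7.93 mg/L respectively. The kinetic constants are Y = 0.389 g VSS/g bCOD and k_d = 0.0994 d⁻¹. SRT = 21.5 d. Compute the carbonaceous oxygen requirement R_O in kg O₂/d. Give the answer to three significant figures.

R_O ≈ 1240 kg O₂/d

The observed yield is Y_obs = Y/(1 + k_d·θ_c) = 0.389 / (1 + 0.0994 × 21.5) = 0.389 / 3.137 = 0.1240 g VSS per g bCOD removed.
Mass of bCOD removed per day: Q(S₀ − S) = 3760 × 401.1 g/m³ = 1508 kg/d.
Biomass synthesised: P_X = Y_obs × 1508 = 187.0 kg VSS/d.
R_O = Q·ΔS − 1.42 P_X = 1508 − 265.5 = 1242 kg O₂/d.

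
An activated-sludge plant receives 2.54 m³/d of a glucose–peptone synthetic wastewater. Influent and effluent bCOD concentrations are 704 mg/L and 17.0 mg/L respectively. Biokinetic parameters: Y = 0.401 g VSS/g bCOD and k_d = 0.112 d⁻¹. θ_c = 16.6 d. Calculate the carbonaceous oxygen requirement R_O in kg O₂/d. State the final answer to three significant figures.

Y_obs = Y / (1 + k_d θ_c) = 0.401 / (1 + 0.112 × 16.6) = 0.401 / 2.859 = 0.1402.
Q·(S₀ − S) = 2.54 × (704 − 17.0) × 10⁻³ = 1.745 kg/d removed.
P_X = Y_obs·Q·(S₀ − S) = 0.1402 × 1.745 = 0.2447 kg VSS/d.
R_O = Q·(S₀ − S) − 1.42·P_X = 1.745 − 1.42 × 0.2447 = 1.397 kg O₂/d.

R_O ≈ 1.40 kg O₂/d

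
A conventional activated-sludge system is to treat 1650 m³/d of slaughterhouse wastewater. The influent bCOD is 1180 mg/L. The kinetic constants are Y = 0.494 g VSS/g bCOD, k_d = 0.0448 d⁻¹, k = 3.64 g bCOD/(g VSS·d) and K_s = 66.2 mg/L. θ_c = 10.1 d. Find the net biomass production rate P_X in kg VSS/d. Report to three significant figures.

P_X ≈ 659 kg VSS/d

For a completely mixed reactor with recycle the Lawrence–McCarty relation gives S = K_s·(1 + k_d·θ_c) / [θ_c·(Y·k − k_d) − 1] = 66.2 × (1 + 0.0448 × 10.1) / [10.1 × (0.494 × 3.64 − 0.0448) − 1] = 96.15 / 16.71 = 5.755 mg/L.
Correct the yield for decay: Y_obs = Y/(1 + k_d θ_c) = 0.494 / (1 + 0.0448 × 10.1) = 0.494 / 1.452 = 0.3401.
Substrate removed = Q·(S₀ − S) = 1650 m³/d × (1180 − 5.75) g/m³ = 1.94×10^6 g/d = 1938 kg/d.
So the net sludge growth is P_X = 0.3401 × 1938 = 659.0 kg VSS/d.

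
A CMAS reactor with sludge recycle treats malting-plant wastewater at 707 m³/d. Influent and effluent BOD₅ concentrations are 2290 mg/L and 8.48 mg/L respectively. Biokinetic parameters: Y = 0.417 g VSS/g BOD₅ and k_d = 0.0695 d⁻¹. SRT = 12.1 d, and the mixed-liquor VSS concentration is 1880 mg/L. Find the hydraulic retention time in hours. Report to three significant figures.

τ ≈ 79.8 h

From the SRT design equation V = Y Q (S₀−S) θ_c / [X (1 + k_d θ_c)] = 0.417 × 707 × (2290 − 8.48) × 12.1 / [1880 × (1 + 0.0695 × 12.1)] = 8.14×10^6 / 3461 = 2352 m³.
HRT = V/Q = 2352 m³ / 707 m³·d⁻¹ = 3.326 d × 24 = 79.83 h.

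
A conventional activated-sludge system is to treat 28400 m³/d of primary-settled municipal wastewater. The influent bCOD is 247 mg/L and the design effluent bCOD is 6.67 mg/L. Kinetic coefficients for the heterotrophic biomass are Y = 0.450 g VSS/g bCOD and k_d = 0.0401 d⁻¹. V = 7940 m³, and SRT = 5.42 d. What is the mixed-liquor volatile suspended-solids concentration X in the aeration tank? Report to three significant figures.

Solving the biomass balance for X: X = Y Q (S₀−S) θ_c / [V (1+k_d θ_c)] = 0.450 × 28400 × (247 − 6.67) × 5.42 / [7940 × (1 + 0.0401 × 5.42)] = 1722 mg/L.

X ≈ 1720 mg/L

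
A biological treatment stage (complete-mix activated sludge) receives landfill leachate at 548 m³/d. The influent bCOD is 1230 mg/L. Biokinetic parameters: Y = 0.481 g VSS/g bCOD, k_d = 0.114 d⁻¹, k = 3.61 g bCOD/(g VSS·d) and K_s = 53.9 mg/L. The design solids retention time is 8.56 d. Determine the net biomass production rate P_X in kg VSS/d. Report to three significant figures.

P_X ≈ 163 kg VSS/d

For a completely mixed reactor with recycle the Lawrence–McCarty relation gives S = K_s·(1 + k_d·θ_c) / [θ_c·(Y·k − k_d) − 1] = 53.9 × (1 + 0.114 × 8.56) / [8.56 × (0.481 × 3.61 − 0.114) − 1] = 106.5 / 12.89 = 8.263 mg/L.
The observed yield is Y_obs = Y/(1 + k_d·θ_c) = 0.481 / (1 + 0.114 × 8.56) = 0.481 / 1.976 = 0.2434 g VSS per g bCOD removed.
Q·(S₀ − S) = 548 × (1230 − 8.26) × 10⁻³ = 669.5 kg/d removed.
Net biomass production P_X = Y_obs × Q·(S₀ − S) = 0.2434 × 669.5 = 163.0 kg VSS/d.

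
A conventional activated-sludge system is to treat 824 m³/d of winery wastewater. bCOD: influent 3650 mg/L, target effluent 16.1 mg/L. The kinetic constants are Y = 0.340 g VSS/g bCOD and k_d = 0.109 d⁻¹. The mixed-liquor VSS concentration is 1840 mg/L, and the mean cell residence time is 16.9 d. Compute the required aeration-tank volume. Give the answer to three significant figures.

V ≈ 3290 m³

Steady-state biomass mass balance: V·X·(1 + k_d·θ_c) = Y·Q·(S₀ − S)·θ_c, so V = 0.340 × 824 × (3650 − 16.1) × 16.9 / [1840 × (1 + 0.109 × 16.9)] = 1.72×10^7 / 5229 = 3290 m³.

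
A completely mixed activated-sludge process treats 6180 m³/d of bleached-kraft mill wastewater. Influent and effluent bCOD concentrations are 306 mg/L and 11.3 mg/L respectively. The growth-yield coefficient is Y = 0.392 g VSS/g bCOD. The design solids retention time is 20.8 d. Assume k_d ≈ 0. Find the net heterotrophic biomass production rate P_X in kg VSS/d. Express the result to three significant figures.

No decay correction is needed, so Y_obs = Y = 0.392.
Mass of bCOD removed per day: Q(S₀ − S) = 6180 × 294.7 g/m³ = 1821 kg/d.
Biomass produced: P_X = Y_obs·Q·ΔS = 0.3920 × 1821 ≈ 713.9 kg VSS/d.

P_X ≈ 714 kg VSS/d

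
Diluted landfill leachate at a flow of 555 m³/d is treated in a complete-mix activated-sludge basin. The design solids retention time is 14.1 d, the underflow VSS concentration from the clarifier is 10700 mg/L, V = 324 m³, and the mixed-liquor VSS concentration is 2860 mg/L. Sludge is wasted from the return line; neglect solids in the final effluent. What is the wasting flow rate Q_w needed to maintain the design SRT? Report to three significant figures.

Q_w ≈ 6.14 m³/d

θ_c = V·X/(Q_w·X_r) when wasting from the recycle, so Q_w = V·X/(θ_c·X_r) = 324.0 × 2860 / (14.1 × 10700) = 6.142 m³/d.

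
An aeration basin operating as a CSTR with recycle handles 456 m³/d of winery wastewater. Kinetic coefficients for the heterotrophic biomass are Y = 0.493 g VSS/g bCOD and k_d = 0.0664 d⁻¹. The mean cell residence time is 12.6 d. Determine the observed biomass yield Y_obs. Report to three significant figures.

Correct the yield for decay: Y_obs = Y/(1 + k_d θ_c) = 0.493 / (1 + 0.0664 × 12.6) = 0.493 / 1.837 = 0.2684.

Y_obs ≈ 0.268 g VSS/g bCOD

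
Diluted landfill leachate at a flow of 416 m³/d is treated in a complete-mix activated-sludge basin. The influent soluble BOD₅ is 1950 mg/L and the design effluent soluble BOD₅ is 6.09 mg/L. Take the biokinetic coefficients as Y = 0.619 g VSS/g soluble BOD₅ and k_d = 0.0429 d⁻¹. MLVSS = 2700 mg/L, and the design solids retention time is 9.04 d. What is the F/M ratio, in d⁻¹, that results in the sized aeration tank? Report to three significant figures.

From the SRT design equation V = Y Q (S₀−S) θ_c / [X (1 + k_d θ_c)] = 0.619 × 416 × (1950 − 6.09) × 9.04 / [2700 × (1 + 0.0429 × 9.04)] = 4.53×10^6 / 3747 = 1208 m³.
F/M = Q·S₀ / (V·X) = 416 × 1950 / (1208 × 2700) = 0.2488 g soluble BOD₅·(g VSS·d)⁻¹.

F/M ≈ 0.249 d⁻¹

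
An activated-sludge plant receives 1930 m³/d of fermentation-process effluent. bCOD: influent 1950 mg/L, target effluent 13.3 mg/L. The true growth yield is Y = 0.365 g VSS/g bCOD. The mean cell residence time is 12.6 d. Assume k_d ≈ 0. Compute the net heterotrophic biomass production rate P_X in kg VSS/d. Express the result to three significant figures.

No decay correction is needed, so Y_obs = Y = 0.365.
Q·(S₀ − S) = 1930 × (1950 − 13.3) × 10⁻³ = 3738 kg/d removed.
P_X = Y_obs · Q(S₀ − S) = 0.3650 × 3738 = 1364 kg VSS/d.

P_X ≈ 1360 kg VSS/d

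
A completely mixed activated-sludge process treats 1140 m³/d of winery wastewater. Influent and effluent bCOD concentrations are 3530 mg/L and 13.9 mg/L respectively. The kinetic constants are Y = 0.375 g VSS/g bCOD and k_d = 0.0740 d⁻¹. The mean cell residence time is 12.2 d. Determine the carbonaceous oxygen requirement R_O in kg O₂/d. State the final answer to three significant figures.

Observed yield with endogenous decay: Y_obs = Y / (1 + k_d·θ_c) = 0.375 / (1 + 0.0740 × 12.2) = 0.375 / 1.903 = 0.1971 g VSS/g bCOD.
Substrate removed = Q·(S₀ − S) = 1140 m³/d × (3530 − 13.9) g/m³ = 4.01×10^6 g/d = 4008 kg/d.
Net sludge production P_X = 0.1971 × 4008 = 790.0 kg VSS/d.
R_O = Q·(S₀ − S) − 1.42·P_X = 4008 − 1.42 × 790.0 = 2887 kg O₂/d.

R_O ≈ 2890 kg O₂/d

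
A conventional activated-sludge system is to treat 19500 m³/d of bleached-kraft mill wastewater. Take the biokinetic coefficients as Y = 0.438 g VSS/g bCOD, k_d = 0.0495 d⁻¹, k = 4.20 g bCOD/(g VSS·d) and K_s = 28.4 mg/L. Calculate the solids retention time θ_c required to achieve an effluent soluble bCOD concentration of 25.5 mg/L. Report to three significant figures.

At the target effluent, Y k S/(K_s+S) = 0.438×4.20×25.5/53.90 = 0.8703 d⁻¹.
Then 1/θ_c = μ − k_d = 0.8703 − 0.0495 = 0.8208 d⁻¹, giving θ_c = 1.218 d.

θ_c ≈ 1.22 d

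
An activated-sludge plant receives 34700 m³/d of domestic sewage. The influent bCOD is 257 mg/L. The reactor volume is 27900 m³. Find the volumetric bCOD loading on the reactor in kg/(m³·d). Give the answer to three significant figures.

L_v ≈ 0.320 kg bCOD/(m³·d)

Volumetric loading L_v = Q·S₀ / V = 34700 × 257 g/m³ / 27900 m³ = 319.6 g/(m³·d) = 0.3196 kg bCOD/(m³·d).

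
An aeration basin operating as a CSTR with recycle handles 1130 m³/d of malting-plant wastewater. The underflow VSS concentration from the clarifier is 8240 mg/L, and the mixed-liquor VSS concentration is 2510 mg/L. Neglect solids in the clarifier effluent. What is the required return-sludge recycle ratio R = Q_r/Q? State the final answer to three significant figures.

Mass balance around the secondary clarifier (neglecting effluent solids): R = X / (X_r − X) = 2510 / (8240 − 2510) = 0.4380.

R ≈ 0.438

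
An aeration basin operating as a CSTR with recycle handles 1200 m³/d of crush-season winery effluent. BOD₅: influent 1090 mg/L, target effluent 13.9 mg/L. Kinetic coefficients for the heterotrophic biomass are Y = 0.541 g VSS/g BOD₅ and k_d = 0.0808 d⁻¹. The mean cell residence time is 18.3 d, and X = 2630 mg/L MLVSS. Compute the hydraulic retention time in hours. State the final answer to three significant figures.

From the SRT design equation V = Y Q (S₀−S) θ_c / [X (1 + k_d θ_c)] = 0.541 × 1200 × (1090 − 13.9) × 18.3 / [2630 × (1 + 0.0808 × 18.3)] = 1.28×10^7 / 6519 = 1961 m³.
Hydraulic retention time τ = V/Q = 1961 / 1200 = 1.634 d = 39.22 h.

τ ≈ 39.2 h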